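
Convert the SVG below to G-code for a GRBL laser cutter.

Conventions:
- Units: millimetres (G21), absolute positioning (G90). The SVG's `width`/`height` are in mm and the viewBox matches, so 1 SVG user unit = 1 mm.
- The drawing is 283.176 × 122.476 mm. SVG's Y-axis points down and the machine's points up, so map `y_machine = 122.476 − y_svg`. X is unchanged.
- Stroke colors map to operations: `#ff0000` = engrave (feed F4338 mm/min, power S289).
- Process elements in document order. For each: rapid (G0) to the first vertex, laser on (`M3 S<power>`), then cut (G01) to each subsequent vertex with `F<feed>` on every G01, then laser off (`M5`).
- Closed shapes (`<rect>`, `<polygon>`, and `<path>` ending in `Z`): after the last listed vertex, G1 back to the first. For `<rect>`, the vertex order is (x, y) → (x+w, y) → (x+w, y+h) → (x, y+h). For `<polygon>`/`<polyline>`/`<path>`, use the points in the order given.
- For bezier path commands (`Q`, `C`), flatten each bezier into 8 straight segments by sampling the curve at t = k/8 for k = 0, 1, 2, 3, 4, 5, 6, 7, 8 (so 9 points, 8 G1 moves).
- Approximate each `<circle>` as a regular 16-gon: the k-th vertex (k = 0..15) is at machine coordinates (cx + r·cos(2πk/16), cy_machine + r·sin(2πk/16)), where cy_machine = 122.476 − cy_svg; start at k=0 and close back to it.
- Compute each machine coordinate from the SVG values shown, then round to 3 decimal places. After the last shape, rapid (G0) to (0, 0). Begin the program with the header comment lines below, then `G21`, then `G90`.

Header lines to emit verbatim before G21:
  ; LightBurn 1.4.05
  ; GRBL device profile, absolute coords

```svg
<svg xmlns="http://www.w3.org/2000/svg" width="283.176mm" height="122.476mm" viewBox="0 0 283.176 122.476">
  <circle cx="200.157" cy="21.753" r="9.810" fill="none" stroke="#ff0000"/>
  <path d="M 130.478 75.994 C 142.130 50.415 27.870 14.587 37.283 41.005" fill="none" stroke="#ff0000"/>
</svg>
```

; LightBurn 1.4.05
; GRBL device profile, absolute coords
G21
G90
G0 X209.967 Y100.723
M3 S289
G01 X209.220 Y104.477 F4338
G01 X207.094 Y107.660 F4338
G01 X203.911 Y109.786 F4338
G01 X200.157 Y110.533 F4338
G01 X196.403 Y109.786 F4338
G01 X193.220 Y107.660 F4338
G01 X191.094 Y104.477 F4338
G01 X190.347 Y100.723 F4338
G01 X191.094 Y96.969 F4338
G01 X193.220 Y93.786 F4338
G01 X196.403 Y91.660 F4338
G01 X200.157 Y90.913 F4338
G01 X203.911 Y91.660 F4338
G01 X207.094 Y93.786 F4338
G01 X209.220 Y96.969 F4338
G01 X209.967 Y100.723 F4338
M5
G0 X130.478 Y46.482
M3 S289
G01 X129.433 Y56.413 F4338
G01 X119.508 Y66.455 F4338
G01 X103.629 Y75.759 F4338
G01 X84.720 Y83.475 F4338
G01 X65.706 Y88.754 F4338
G01 X49.512 Y90.746 F4338
G01 X39.063 Y88.602 F4338
G01 X37.283 Y81.471 F4338
M5
G0 X0.000 Y0.000

viewBox `0 0 283.176 122.476` with mm width/height → 1 unit = 1 mm. Flip: y_m = 122.476 − y_svg.

**Shape 1** — `<circle>` circle, stroke `#ff0000` → engrave (S289, F4338). Machine vertices: (209.967,100.723) → (209.220,104.477) → (207.094,107.660) → (203.911,109.786) → (200.157,110.533) → (196.403,109.786) → (193.220,107.660) → (191.094,104.477) → (190.347,100.723) → (191.094,96.969) → (193.220,93.786) → (196.403,91.660) → (200.157,90.913) → (203.911,91.660) → (207.094,93.786) → (209.220,96.969) → (209.967,100.723). Closed: final G1 returns to the first vertex.

**Shape 2** — `<path>` cubic bezier, stroke `#ff0000` → engrave (S289, F4338). Control points (SVG): P0=(130.478,75.994), P1=(142.130,50.415), P2=(27.870,14.587), P3=(37.283,41.005); sampled at t=k/8. Machine vertices: (130.478,46.482) → (129.433,56.413) → (119.508,66.455) → (103.629,75.759) → (84.720,83.475) → (65.706,88.754) → (49.512,90.746) → (39.063,88.602) → (37.283,81.471). Open path.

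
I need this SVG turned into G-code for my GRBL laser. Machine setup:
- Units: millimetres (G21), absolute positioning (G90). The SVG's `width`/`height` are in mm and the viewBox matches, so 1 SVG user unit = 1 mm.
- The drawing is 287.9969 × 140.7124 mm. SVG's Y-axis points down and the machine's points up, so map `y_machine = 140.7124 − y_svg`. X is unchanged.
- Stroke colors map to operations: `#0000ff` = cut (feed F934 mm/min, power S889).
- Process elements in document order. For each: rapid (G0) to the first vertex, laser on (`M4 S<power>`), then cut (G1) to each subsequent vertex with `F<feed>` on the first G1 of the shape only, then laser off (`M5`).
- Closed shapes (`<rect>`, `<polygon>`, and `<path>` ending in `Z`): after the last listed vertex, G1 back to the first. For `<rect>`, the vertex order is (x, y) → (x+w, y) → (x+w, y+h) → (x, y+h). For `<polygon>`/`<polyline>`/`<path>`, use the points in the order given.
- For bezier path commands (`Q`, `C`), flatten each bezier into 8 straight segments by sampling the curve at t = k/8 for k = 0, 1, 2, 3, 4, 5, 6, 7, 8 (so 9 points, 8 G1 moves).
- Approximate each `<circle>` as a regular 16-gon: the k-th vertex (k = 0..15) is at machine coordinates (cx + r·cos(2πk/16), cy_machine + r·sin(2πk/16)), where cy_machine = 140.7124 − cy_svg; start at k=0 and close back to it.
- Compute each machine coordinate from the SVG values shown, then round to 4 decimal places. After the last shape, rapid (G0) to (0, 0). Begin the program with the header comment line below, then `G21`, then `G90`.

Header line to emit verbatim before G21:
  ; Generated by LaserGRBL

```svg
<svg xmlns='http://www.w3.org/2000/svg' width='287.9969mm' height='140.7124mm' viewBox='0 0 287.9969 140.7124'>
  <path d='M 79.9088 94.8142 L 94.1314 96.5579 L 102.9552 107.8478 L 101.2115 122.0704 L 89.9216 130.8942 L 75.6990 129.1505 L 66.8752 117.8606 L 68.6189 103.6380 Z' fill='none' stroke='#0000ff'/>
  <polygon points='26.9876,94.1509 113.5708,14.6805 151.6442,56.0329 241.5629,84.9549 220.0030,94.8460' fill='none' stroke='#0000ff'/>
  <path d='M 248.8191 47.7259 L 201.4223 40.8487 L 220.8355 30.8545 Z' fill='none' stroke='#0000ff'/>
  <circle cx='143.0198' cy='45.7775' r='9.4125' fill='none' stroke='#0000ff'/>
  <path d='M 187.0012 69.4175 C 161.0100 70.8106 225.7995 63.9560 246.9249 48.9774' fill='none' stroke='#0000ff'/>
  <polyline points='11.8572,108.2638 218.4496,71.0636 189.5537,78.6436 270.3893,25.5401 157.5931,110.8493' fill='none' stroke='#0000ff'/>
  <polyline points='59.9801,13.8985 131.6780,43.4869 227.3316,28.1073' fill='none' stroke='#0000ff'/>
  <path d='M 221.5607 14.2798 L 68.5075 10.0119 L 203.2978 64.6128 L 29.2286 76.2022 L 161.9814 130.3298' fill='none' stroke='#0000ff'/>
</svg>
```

; Generated by LaserGRBL
G21
G90
G0 X79.9088 Y45.8982
M4 S889
G1 X94.1314 Y44.1545 F934
G1 X102.9552 Y32.8646
G1 X101.2115 Y18.6420
G1 X89.9216 Y9.8182
G1 X75.6990 Y11.5619
G1 X66.8752 Y22.8518
G1 X68.6189 Y37.0744
G1 X79.9088 Y45.8982
M5
G0 X26.9876 Y46.5615
M4 S889
G1 X113.5708 Y126.0319 F934
G1 X151.6442 Y84.6795
G1 X241.5629 Y55.7575
G1 X220.0030 Y45.8664
G1 X26.9876 Y46.5615
M5
G0 X248.8191 Y92.9865
M4 S889
G1 X201.4223 Y99.8637 F934
G1 X220.8355 Y109.8579
G1 X248.8191 Y92.9865
M5
G0 X152.4323 Y94.9349
M4 S889
G1 X151.7158 Y98.5369 F934
G1 X149.6754 Y101.5905
G1 X146.6218 Y103.6309
G1 X143.0198 Y104.3474
G1 X139.4178 Y103.6309
G1 X136.3642 Y101.5905
G1 X134.3238 Y98.5369
G1 X133.6073 Y94.9349
G1 X134.3238 Y91.3329
G1 X136.3642 Y88.2793
G1 X139.4178 Y86.2389
G1 X143.0198 Y85.5224
G1 X146.6218 Y86.2389
G1 X149.6754 Y88.2793
G1 X151.7158 Y91.3329
G1 X152.4323 Y94.9349
M5
G0 X187.0012 Y71.2949
M4 S889
G1 X181.2473 Y71.1589 F934
G1 X182.4285 Y71.7946
G1 X188.9693 Y73.2006
G1 X199.2943 Y75.3756
G1 X211.8279 Y78.3179
G1 X224.9945 Y82.0262
G1 X237.2187 Y86.4991
G1 X246.9249 Y91.7350
M5
G0 X11.8572 Y32.4486
M4 S889
G1 X218.4496 Y69.6488 F934
G1 X189.5537 Y62.0688
G1 X270.3893 Y115.1723
G1 X157.5931 Y29.8631
M5
G0 X59.9801 Y126.8139
M4 S889
G1 X131.6780 Y97.2255 F934
G1 X227.3316 Y112.6051
M5
G0 X221.5607 Y126.4326
M4 S889
G1 X68.5075 Y130.7005 F934
G1 X203.2978 Y76.0996
G1 X29.2286 Y64.5102
G1 X161.9814 Y10.3826
M5
G0 X0.0000 Y0.0000

viewBox `0 0 287.9969 140.7124` with mm width/height → 1 unit = 1 mm. Flip: y_m = 140.7124 − y_svg.

**Shape 1** — `<path>` regular polygon, stroke `#0000ff` → cut (S889, F934). Machine vertices: (79.9088,45.8982) → (94.1314,44.1545) → (102.9552,32.8646) → (101.2115,18.6420) → (89.9216,9.8182) → (75.6990,11.5619) → (66.8752,22.8518) → (68.6189,37.0744) → (79.9088,45.8982). Closed: final G1 returns to the first vertex.

**Shape 2** — `<polygon>` closed polygon, stroke `#0000ff` → cut (S889, F934). Machine vertices: (26.9876,46.5615) → (113.5708,126.0319) → (151.6442,84.6795) → (241.5629,55.7575) → (220.0030,45.8664) → (26.9876,46.5615). Closed: final G1 returns to the first vertex.

**Shape 3** — `<path>` closed polygon, stroke `#0000ff` → cut (S889, F934). Machine vertices: (248.8191,92.9865) → (201.4223,99.8637) → (220.8355,109.8579) → (248.8191,92.9865). Closed: final G1 returns to the first vertex.

**Shape 4** — `<circle>` circle, stroke `#0000ff` → cut (S889, F934). Machine vertices: (152.4323,94.9349) → (151.7158,98.5369) → (149.6754,101.5905) → (146.6218,103.6309) → (143.0198,104.3474) → (139.4178,103.6309) → (136.3642,101.5905) → (134.3238,98.5369) → (133.6073,94.9349) → (134.3238,91.3329) → (136.3642,88.2793) → (139.4178,86.2389) → (143.0198,85.5224) → (146.6218,86.2389) → (149.6754,88.2793) → (151.7158,91.3329) → (152.4323,94.9349). Closed: final G1 returns to the first vertex.

**Shape 5** — `<path>` cubic bezier, stroke `#0000ff` → cut (S889, F934). Control points (SVG): P0=(187.0012,69.4175), P1=(161.0100,70.8106), P2=(225.7995,63.9560), P3=(246.9249,48.9774); sampled at t=k/8. Machine vertices: (187.0012,71.2949) → (181.2473,71.1589) → (182.4285,71.7946) → (188.9693,73.2006) → (199.2943,75.3756) → (211.8279,78.3179) → (224.9945,82.0262) → (237.2187,86.4991) → (246.9249,91.7350). Open path.

**Shape 6** — `<polyline>` open polyline, stroke `#0000ff` → cut (S889, F934). Machine vertices: (11.8572,32.4486) → (218.4496,69.6488) → (189.5537,62.0688) → (270.3893,115.1723) → (157.5931,29.8631). Open path.

**Shape 7** — `<polyline>` open polyline, stroke `#0000ff` → cut (S889, F934). Machine vertices: (59.9801,126.8139) → (131.6780,97.2255) → (227.3316,112.6051). Open path.

**Shape 8** — `<path>` open polyline, stroke `#0000ff` → cut (S889, F934). Machine vertices: (221.5607,126.4326) → (68.5075,130.7005) → (203.2978,76.0996) → (29.2286,64.5102) → (161.9814,10.3826). Open path.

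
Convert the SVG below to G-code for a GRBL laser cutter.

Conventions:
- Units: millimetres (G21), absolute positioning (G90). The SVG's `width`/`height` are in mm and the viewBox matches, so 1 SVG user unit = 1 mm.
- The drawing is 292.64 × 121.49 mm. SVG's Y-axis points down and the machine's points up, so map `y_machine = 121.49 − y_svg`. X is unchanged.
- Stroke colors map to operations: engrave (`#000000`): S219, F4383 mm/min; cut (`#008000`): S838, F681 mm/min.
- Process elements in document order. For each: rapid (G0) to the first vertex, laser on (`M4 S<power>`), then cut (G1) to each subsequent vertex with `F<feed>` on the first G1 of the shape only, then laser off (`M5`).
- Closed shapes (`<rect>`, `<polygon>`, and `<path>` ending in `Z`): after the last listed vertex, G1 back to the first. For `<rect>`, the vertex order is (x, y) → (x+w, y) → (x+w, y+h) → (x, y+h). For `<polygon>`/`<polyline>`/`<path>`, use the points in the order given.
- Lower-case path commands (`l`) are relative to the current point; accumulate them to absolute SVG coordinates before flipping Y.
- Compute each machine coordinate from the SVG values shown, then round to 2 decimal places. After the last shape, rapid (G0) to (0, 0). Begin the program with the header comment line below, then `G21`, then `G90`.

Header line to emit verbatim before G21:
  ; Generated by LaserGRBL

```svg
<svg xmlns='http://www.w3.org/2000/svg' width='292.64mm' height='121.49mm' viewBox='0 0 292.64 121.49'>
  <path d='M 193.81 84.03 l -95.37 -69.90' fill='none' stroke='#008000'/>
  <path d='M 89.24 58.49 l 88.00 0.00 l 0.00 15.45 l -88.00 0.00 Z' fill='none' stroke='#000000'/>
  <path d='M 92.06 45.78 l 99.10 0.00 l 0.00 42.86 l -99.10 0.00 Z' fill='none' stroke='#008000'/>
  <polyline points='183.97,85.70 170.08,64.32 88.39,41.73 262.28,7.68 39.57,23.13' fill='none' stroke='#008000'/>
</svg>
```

; Generated by LaserGRBL
G21
G90
G0 X193.81 Y37.46
M4 S838
G1 X98.44 Y107.36 F681
M5
G0 X89.24 Y63.00
M4 S219
G1 X177.24 Y63.00 F4383
G1 X177.24 Y47.55
G1 X89.24 Y47.55
G1 X89.24 Y63.00
M5
G0 X92.06 Y75.71
M4 S838
G1 X191.16 Y75.71 F681
G1 X191.16 Y32.85
G1 X92.06 Y32.85
G1 X92.06 Y75.71
M5
G0 X183.97 Y35.79
M4 S838
G1 X170.08 Y57.17 F681
G1 X88.39 Y79.76
G1 X262.28 Y113.81
G1 X39.57 Y98.36
M5
G0 X0.00 Y0.00

Since the viewBox matches the mm dimensions, user units are millimetres directly. The only transform is the Y-flip y_m = 121.49 − y_svg.

Shape 1 is a line segment drawn with `<path>`. Its stroke #008000 means cut at S838, F681. After flipping Y the toolpath is (193.81,37.46) → (98.44,107.36).

Shape 2 is a rectangle drawn with `<path>`. Its stroke #000000 means engrave at S219, F4383. After flipping Y the toolpath is (89.24,63.00) → (177.24,63.00) → (177.24,47.55) → (89.24,47.55) → (89.24,63.00), returning to the start.

Shape 3 is a rectangle drawn with `<path>`. Its stroke #008000 means cut at S838, F681. After flipping Y the toolpath is (92.06,75.71) → (191.16,75.71) → (191.16,32.85) → (92.06,32.85) → (92.06,75.71), returning to the start.

Shape 4 is a open polyline drawn with `<polyline>`. Its stroke #008000 means cut at S838, F681. After flipping Y the toolpath is (183.97,35.79) → (170.08,57.17) → (88.39,79.76) → (262.28,113.81) → (39.57,98.36).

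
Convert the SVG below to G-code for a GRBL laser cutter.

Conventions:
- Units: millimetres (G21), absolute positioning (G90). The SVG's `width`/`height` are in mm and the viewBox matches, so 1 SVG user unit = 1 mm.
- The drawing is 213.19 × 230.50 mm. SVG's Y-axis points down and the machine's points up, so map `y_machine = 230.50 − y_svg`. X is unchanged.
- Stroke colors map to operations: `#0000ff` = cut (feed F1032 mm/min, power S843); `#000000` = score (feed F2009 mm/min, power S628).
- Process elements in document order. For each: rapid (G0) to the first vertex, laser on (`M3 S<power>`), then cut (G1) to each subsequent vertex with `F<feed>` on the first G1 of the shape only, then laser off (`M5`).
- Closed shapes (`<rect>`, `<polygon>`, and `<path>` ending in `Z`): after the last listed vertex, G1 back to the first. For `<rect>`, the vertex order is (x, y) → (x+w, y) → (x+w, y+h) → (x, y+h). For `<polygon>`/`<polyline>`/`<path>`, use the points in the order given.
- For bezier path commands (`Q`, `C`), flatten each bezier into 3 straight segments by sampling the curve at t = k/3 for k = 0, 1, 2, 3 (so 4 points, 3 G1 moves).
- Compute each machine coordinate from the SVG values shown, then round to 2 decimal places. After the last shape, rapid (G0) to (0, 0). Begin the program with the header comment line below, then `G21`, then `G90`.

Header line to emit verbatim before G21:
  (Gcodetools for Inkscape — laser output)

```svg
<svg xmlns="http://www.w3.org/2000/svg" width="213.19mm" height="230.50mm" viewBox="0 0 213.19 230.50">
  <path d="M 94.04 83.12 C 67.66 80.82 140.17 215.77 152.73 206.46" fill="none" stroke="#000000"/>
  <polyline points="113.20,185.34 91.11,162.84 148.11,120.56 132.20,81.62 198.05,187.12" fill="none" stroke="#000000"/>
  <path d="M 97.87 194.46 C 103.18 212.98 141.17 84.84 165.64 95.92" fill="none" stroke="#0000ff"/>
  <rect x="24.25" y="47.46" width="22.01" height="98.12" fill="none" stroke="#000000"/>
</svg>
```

1 u = 1 mm; y_m = 230.50 − y.

[1] `<path>` cubic bezier, #000000→score S628 F2009: (94.04,147.38) → (94.74,114.36) → (126.07,52.39) → (152.73,24.04)

[2] `<polyline>` open polyline, #000000→score S628 F2009: (113.20,45.16) → (91.11,67.66) → (148.11,109.94) → (132.20,148.88) → (198.05,43.38)

[3] `<path>` cubic bezier, #0000ff→cut S843 F1032: (97.87,36.04) → (112.36,55.82) → (138.37,109.84) → (165.64,134.58)

[4] `<rect>` rectangle, #000000→score S628 F2009: (24.25,183.04) → (46.26,183.04) → (46.26,84.92) → (24.25,84.92) → (24.25,183.04) (closed)

(Gcodetools for Inkscape — laser output)
G21
G90
G0 X94.04 Y147.38
M3 S628
G1 X94.74 Y114.36 F2009
G1 X126.07 Y52.39
G1 X152.73 Y24.04
M5
G0 X113.20 Y45.16
M3 S628
G1 X91.11 Y67.66 F2009
G1 X148.11 Y109.94
G1 X132.20 Y148.88
G1 X198.05 Y43.38
M5
G0 X97.87 Y36.04
M3 S843
G1 X112.36 Y55.82 F1032
G1 X138.37 Y109.84
G1 X165.64 Y134.58
M5
G0 X24.25 Y183.04
M3 S628
G1 X46.26 Y183.04 F2009
G1 X46.26 Y84.92
G1 X24.25 Y84.92
G1 X24.25 Y183.04
M5
G0 X0.00 Y0.00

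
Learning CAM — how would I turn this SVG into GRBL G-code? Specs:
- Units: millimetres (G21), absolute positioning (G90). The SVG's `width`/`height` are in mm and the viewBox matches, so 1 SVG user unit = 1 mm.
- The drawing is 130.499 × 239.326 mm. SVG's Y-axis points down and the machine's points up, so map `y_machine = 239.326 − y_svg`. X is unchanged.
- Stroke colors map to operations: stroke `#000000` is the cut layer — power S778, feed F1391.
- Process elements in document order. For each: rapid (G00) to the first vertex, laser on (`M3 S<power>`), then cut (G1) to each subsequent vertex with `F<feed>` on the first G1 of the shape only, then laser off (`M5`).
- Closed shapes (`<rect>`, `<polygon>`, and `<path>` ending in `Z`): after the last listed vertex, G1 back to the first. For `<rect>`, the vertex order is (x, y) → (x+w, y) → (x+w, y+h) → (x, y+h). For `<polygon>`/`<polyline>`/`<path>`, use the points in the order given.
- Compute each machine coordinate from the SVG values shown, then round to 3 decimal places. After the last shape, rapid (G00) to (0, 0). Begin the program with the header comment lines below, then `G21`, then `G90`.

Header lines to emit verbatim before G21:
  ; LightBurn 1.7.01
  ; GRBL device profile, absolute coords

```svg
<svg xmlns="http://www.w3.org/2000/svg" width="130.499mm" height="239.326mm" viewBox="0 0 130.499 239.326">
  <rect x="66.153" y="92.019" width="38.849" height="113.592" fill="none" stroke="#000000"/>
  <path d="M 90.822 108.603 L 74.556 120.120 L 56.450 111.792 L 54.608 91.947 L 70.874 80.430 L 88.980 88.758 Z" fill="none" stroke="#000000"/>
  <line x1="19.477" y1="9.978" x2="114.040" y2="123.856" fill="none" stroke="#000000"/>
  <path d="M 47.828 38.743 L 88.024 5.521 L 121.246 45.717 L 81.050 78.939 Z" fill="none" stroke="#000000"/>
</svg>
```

; LightBurn 1.7.01
; GRBL device profile, absolute coords
G21
G90
G00 X66.153 Y147.307
M3 S778
G1 X105.002 Y147.307 F1391
G1 X105.002 Y33.715
G1 X66.153 Y33.715
G1 X66.153 Y147.307
M5
G00 X90.822 Y130.723
M3 S778
G1 X74.556 Y119.206 F1391
G1 X56.450 Y127.534
G1 X54.608 Y147.379
G1 X70.874 Y158.896
G1 X88.980 Y150.568
G1 X90.822 Y130.723
M5
G00 X19.477 Y229.348
M3 S778
G1 X114.040 Y115.470 F1391
M5
G00 X47.828 Y200.583
M3 S778
G1 X88.024 Y233.805 F1391
G1 X121.246 Y193.609
G1 X81.050 Y160.387
G1 X47.828 Y200.583
M5
G00 X0.000 Y0.000

viewBox `0 0 130.499 239.326` with mm width/height → 1 unit = 1 mm. Flip: y_m = 239.326 − y_svg.

**Shape 1** — `<rect>` rectangle, stroke `#000000` → cut (S778, F1391). Machine vertices: (66.153,147.307) → (105.002,147.307) → (105.002,33.715) → (66.153,33.715) → (66.153,147.307). Closed: final G1 returns to the first vertex.

**Shape 2** — `<path>` regular polygon, stroke `#000000` → cut (S778, F1391). Machine vertices: (90.822,130.723) → (74.556,119.206) → (56.450,127.534) → (54.608,147.379) → (70.874,158.896) → (88.980,150.568) → (90.822,130.723). Closed: final G1 returns to the first vertex.

**Shape 3** — `<line>` line segment, stroke `#000000` → cut (S778, F1391). Machine vertices: (19.477,229.348) → (114.040,115.470). Open path.

**Shape 4** — `<path>` regular polygon, stroke `#000000` → cut (S778, F1391). Machine vertices: (47.828,200.583) → (88.024,233.805) → (121.246,193.609) → (81.050,160.387) → (47.828,200.583). Closed: final G1 returns to the first vertex.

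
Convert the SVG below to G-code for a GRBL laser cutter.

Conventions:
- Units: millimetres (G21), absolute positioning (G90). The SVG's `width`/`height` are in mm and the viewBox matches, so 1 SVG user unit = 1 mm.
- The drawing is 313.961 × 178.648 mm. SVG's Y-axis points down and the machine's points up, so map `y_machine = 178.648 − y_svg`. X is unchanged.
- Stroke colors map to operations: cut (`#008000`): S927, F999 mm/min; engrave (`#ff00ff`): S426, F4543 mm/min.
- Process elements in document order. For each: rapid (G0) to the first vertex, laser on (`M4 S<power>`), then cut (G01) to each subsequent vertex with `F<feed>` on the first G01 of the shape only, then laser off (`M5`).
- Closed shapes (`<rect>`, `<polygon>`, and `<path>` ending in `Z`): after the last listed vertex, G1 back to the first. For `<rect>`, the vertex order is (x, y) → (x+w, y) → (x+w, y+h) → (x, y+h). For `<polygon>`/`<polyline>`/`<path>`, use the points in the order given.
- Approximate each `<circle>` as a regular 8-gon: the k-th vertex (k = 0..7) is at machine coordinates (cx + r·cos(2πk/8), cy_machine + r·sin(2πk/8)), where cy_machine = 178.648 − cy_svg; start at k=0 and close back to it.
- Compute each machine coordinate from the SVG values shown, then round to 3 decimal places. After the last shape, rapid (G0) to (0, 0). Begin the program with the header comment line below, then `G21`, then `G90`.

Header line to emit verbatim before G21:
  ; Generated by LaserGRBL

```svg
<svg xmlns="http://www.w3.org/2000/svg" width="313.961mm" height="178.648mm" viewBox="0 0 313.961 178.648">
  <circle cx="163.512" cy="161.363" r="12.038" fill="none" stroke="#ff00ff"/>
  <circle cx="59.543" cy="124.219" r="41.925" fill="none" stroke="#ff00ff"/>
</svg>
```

Since the viewBox matches the mm dimensions, user units are millimetres directly. The only transform is the Y-flip y_m = 178.648 − y_svg.

Shape 1 is a circle drawn with `<circle>`. Its stroke #ff00ff means engrave at S426, F4543. After flipping Y the toolpath is (175.550,17.285) → (172.024,25.797) → (163.512,29.323) → (155.000,25.797) → (151.474,17.285) → (155.000,8.773) → (163.512,5.247) → (172.024,8.773) → (175.550,17.285), returning to the start.

Shape 2 is a circle drawn with `<circle>`. Its stroke #ff00ff means engrave at S426, F4543. After flipping Y the toolpath is (101.468,54.429) → (89.188,84.074) → (59.543,96.354) → (29.898,84.074) → (17.618,54.429) → (29.898,24.784) → (59.543,12.504) → (89.188,24.784) → (101.468,54.429), returning to the start.

; Generated by LaserGRBL
G21
G90
G0 X175.550 Y17.285
M4 S426
G01 X172.024 Y25.797 F4543
G01 X163.512 Y29.323
G01 X155.000 Y25.797
G01 X151.474 Y17.285
G01 X155.000 Y8.773
G01 X163.512 Y5.247
G01 X172.024 Y8.773
G01 X175.550 Y17.285
M5
G0 X101.468 Y54.429
M4 S426
G01 X89.188 Y84.074 F4543
G01 X59.543 Y96.354
G01 X29.898 Y84.074
G01 X17.618 Y54.429
G01 X29.898 Y24.784
G01 X59.543 Y12.504
G01 X89.188 Y24.784
G01 X101.468 Y54.429
M5
G0 X0.000 Y0.000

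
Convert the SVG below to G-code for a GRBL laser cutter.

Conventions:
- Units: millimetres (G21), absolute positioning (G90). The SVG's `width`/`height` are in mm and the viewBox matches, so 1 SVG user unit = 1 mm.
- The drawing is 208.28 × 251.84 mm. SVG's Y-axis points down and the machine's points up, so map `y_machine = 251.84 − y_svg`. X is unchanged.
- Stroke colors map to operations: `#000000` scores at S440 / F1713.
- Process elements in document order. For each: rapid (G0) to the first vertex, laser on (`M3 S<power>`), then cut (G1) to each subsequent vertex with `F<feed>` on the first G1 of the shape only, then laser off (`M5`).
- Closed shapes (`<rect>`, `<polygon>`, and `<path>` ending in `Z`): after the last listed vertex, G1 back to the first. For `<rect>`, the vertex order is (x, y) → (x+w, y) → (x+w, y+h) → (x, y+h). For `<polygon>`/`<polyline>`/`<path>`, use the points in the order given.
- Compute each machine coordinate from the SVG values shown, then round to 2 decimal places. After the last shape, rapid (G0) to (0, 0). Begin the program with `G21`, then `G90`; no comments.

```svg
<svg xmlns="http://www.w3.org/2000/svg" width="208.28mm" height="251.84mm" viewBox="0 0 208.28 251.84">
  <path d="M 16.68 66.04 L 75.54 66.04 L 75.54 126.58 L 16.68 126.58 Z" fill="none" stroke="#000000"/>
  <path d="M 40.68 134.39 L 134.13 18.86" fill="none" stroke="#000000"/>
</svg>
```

1 u = 1 mm; y_m = 251.84 − y.

[1] `<path>` rectangle, #000000→score S440 F1713: (16.68,185.80) → (75.54,185.80) → (75.54,125.26) → (16.68,125.26) → (16.68,185.80) (closed)

[2] `<path>` line segment, #000000→score S440 F1713: (40.68,117.45) → (134.13,232.98)

G21
G90
G0 X16.68 Y185.80
M3 S440
G1 X75.54 Y185.80 F1713
G1 X75.54 Y125.26
G1 X16.68 Y125.26
G1 X16.68 Y185.80
M5
G0 X40.68 Y117.45
M3 S440
G1 X134.13 Y232.98 F1713
M5
G0 X0.00 Y0.00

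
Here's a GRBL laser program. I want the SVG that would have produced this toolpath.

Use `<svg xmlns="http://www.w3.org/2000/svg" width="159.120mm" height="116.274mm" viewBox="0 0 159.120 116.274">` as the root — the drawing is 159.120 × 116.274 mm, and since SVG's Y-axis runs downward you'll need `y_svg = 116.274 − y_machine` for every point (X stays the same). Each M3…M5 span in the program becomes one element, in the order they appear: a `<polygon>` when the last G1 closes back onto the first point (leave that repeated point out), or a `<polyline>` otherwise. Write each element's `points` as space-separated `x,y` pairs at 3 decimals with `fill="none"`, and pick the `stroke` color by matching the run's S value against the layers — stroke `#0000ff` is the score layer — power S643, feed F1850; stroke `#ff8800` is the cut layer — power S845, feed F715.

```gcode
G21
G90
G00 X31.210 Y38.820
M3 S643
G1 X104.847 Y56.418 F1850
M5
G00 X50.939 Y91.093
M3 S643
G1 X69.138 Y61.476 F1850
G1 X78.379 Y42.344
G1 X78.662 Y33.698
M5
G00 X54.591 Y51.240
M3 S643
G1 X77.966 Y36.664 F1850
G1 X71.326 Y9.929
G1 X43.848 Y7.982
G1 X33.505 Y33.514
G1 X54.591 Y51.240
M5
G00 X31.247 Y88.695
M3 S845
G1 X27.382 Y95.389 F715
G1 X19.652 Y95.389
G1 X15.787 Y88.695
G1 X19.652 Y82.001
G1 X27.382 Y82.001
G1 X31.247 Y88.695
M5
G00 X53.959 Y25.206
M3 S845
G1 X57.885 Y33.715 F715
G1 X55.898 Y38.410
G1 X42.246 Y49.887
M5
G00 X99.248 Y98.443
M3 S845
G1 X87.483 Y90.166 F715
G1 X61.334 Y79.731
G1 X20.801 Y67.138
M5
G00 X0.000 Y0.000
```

<svg xmlns="http://www.w3.org/2000/svg" width="159.120mm" height="116.274mm" viewBox="0 0 159.120 116.274">
  <polyline points="31.210,77.454 104.847,59.856" fill="none" stroke="#0000ff"/>
  <polyline points="50.939,25.181 69.138,54.798 78.379,73.930 78.662,82.576" fill="none" stroke="#0000ff"/>
  <polygon points="54.591,65.034 77.966,79.610 71.326,106.345 43.848,108.292 33.505,82.760" fill="none" stroke="#0000ff"/>
  <polygon points="31.247,27.579 27.382,20.885 19.652,20.885 15.787,27.579 19.652,34.273 27.382,34.273" fill="none" stroke="#ff8800"/>
  <polyline points="53.959,91.068 57.885,82.559 55.898,77.864 42.246,66.387" fill="none" stroke="#ff8800"/>
  <polyline points="99.248,17.831 87.483,26.108 61.334,36.543 20.801,49.136" fill="none" stroke="#ff8800"/>
</svg>

Each laser-on run becomes one SVG element. Flip Y back into SVG space with y_svg = 116.274 − y_machine.

Run 1: the run's S643 means `#0000ff` (score). The run is open, so emit a `<polyline>` with points (Y-flipped): 31.210,77.454 104.847,59.856.

Run 2: power S643 maps to stroke `#0000ff` (score). The run is open, so emit a `<polyline>` with points (Y-flipped): 50.939,25.181 69.138,54.798 78.379,73.930 78.662,82.576.

Run 3: power S643 maps to stroke `#0000ff` (score). The run returns to its start, so emit a `<polygon>` with points (Y-flipped): 54.591,65.034 77.966,79.610 71.326,106.345 43.848,108.292 33.505,82.760.

Run 4: power S845 maps to stroke `#ff8800` (cut). The run returns to its start, so emit a `<polygon>` with points (Y-flipped): 31.247,27.579 27.382,20.885 19.652,20.885 15.787,27.579 19.652,34.273 27.382,34.273.

Run 5: S845 ⇒ cut layer `#ff8800`. The run is open, so emit a `<polyline>` with points (Y-flipped): 53.959,91.068 57.885,82.559 55.898,77.864 42.246,66.387.

Run 6: S845 ⇒ cut layer `#ff8800`. The run is open, so emit a `<polyline>` with points (Y-flipped): 99.248,17.831 87.483,26.108 61.334,36.543 20.801,49.136.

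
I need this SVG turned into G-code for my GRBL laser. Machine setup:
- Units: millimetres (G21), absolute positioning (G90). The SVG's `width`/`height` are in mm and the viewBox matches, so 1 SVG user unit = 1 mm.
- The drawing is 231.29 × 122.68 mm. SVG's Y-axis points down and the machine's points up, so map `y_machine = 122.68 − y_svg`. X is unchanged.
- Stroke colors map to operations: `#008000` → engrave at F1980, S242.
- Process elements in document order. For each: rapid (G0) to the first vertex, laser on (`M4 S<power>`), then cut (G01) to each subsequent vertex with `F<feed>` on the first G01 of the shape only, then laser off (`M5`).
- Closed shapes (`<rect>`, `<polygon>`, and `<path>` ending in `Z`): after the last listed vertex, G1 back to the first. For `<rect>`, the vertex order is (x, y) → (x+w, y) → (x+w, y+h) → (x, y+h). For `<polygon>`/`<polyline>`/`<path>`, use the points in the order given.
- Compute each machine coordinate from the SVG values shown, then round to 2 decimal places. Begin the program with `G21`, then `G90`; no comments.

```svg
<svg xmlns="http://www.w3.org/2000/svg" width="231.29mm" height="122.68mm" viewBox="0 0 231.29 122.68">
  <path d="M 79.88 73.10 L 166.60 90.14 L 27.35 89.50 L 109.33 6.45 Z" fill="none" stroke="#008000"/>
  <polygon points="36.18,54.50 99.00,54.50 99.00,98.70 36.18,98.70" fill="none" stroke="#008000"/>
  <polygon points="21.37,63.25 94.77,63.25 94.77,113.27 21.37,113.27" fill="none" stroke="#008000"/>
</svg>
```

G21
G90
G0 X79.88 Y49.58
M4 S242
G01 X166.60 Y32.54 F1980
G01 X27.35 Y33.18
G01 X109.33 Y116.23
G01 X79.88 Y49.58
M5
G0 X36.18 Y68.18
M4 S242
G01 X99.00 Y68.18 F1980
G01 X99.00 Y23.98
G01 X36.18 Y23.98
G01 X36.18 Y68.18
M5
G0 X21.37 Y59.43
M4 S242
G01 X94.77 Y59.43 F1980
G01 X94.77 Y9.41
G01 X21.37 Y9.41
G01 X21.37 Y59.43
M5

Since the viewBox matches the mm dimensions, user units are millimetres directly. The only transform is the Y-flip y_m = 122.68 − y_svg.

Shape 1 is a closed polygon drawn with `<path>`. Its stroke #008000 means engrave at S242, F1980. After flipping Y the toolpath is (79.88,49.58) → (166.60,32.54) → (27.35,33.18) → (109.33,116.23) → (79.88,49.58), returning to the start.

Shape 2 is a rectangle drawn with `<polygon>`. Its stroke #008000 means engrave at S242, F1980. After flipping Y the toolpath is (36.18,68.18) → (99.00,68.18) → (99.00,23.98) → (36.18,23.98) → (36.18,68.18), returning to the start.

Shape 3 is a rectangle drawn with `<polygon>`. Its stroke #008000 means engrave at S242, F1980. After flipping Y the toolpath is (21.37,59.43) → (94.77,59.43) → (94.77,9.41) → (21.37,9.41) → (21.37,59.43), returning to the start.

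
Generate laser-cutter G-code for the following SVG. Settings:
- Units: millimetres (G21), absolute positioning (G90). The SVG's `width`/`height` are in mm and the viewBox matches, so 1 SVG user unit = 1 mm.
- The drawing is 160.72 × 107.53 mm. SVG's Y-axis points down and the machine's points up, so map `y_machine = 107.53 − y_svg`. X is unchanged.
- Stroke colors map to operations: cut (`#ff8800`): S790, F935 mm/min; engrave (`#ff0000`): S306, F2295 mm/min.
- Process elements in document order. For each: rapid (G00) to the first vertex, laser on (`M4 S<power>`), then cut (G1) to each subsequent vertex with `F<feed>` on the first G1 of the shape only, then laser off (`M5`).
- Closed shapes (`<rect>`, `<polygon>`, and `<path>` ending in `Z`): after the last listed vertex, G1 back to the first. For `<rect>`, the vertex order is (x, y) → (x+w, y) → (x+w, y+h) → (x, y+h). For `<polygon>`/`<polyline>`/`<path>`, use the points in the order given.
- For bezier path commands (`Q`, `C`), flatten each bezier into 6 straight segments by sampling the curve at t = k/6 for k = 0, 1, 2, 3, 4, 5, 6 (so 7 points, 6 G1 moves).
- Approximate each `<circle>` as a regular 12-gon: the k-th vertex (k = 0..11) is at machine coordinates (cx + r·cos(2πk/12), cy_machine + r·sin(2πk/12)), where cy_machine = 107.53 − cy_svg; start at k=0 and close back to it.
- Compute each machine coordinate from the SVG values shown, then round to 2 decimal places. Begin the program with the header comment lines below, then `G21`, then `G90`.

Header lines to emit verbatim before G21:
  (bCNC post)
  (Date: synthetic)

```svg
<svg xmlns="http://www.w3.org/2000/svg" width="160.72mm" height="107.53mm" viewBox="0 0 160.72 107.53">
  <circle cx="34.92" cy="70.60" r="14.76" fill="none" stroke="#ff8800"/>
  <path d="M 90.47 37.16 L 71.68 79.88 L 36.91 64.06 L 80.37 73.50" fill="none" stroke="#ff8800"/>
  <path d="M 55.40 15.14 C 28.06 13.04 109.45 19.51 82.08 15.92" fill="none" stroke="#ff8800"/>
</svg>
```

(bCNC post)
(Date: synthetic)
G21
G90
G00 X49.68 Y36.93
M4 S790
G1 X47.70 Y44.31 F935
G1 X42.30 Y49.71
G1 X34.92 Y51.69
G1 X27.54 Y49.71
G1 X22.14 Y44.31
G1 X20.16 Y36.93
G1 X22.14 Y29.55
G1 X27.54 Y24.15
G1 X34.92 Y22.17
G1 X42.30 Y24.15
G1 X47.70 Y29.55
G1 X49.68 Y36.93
M5
G00 X90.47 Y70.37
M4 S790
G1 X71.68 Y27.65 F935
G1 X36.91 Y43.47
G1 X80.37 Y34.03
M5
G00 X55.40 Y92.39
M4 S790
G1 X49.78 Y92.81 F935
G1 X56.25 Y92.32
G1 X68.75 Y91.44
G1 X81.25 Y90.68
G1 X87.71 Y90.57
G1 X82.08 Y91.61
M5

Since the viewBox matches the mm dimensions, user units are millimetres directly. The only transform is the Y-flip y_m = 107.53 − y_svg.

Shape 1 is a circle drawn with `<circle>`. Its stroke #ff8800 means cut at S790, F935. After flipping Y the toolpath is (49.68,36.93) → (47.70,44.31) → (42.30,49.71) → (34.92,51.69) → (27.54,49.71) → (22.14,44.31) → (20.16,36.93) → (22.14,29.55) → (27.54,24.15) → (34.92,22.17) → (42.30,24.15) → (47.70,29.55) → (49.68,36.93), returning to the start.

Shape 2 is a open polyline drawn with `<path>`. Its stroke #ff8800 means cut at S790, F935. After flipping Y the toolpath is (90.47,70.37) → (71.68,27.65) → (36.91,43.47) → (80.37,34.03).

Shape 3 is a cubic bezier drawn with `<path>`. Its stroke #ff8800 means cut at S790, F935. After flipping Y the toolpath is (55.40,92.39) → (49.78,92.81) → (56.25,92.32) → (68.75,91.44) → (81.25,90.68) → (87.71,90.57) → (82.08,91.61).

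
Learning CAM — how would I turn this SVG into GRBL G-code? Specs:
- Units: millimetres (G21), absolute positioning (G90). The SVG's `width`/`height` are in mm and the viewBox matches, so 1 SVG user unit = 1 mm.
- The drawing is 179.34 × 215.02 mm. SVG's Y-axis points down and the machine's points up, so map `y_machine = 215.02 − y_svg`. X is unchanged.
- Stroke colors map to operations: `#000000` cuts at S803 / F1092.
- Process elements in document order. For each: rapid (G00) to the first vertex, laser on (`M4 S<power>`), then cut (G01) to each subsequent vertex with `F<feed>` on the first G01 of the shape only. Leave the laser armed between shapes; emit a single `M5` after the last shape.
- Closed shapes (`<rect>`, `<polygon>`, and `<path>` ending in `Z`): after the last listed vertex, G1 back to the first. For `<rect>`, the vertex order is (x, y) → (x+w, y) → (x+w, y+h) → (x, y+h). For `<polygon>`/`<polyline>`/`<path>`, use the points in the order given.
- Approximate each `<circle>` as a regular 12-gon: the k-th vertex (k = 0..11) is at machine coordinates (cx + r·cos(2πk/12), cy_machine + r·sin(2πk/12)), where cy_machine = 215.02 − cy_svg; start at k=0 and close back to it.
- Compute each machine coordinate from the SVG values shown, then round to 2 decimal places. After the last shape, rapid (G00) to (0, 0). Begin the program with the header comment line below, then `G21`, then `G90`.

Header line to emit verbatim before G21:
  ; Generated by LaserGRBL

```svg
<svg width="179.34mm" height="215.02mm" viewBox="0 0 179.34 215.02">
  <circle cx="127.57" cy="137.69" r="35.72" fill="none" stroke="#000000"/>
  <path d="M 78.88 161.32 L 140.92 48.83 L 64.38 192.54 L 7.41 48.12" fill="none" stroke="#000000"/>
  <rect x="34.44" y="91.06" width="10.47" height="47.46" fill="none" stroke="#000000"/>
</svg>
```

; Generated by LaserGRBL
G21
G90
G00 X163.29 Y77.33
M4 S803
G01 X158.50 Y95.19 F1092
G01 X145.43 Y108.26
G01 X127.57 Y113.05
G01 X109.71 Y108.26
G01 X96.64 Y95.19
G01 X91.85 Y77.33
G01 X96.64 Y59.47
G01 X109.71 Y46.40
G01 X127.57 Y41.61
G01 X145.43 Y46.40
G01 X158.50 Y59.47
G01 X163.29 Y77.33
G00 X78.88 Y53.70
M4 S803
G01 X140.92 Y166.19 F1092
G01 X64.38 Y22.48
G01 X7.41 Y166.90
G00 X34.44 Y123.96
M4 S803
G01 X44.91 Y123.96 F1092
G01 X44.91 Y76.50
G01 X34.44 Y76.50
G01 X34.44 Y123.96
M5
G00 X0.00 Y0.00

Since the viewBox matches the mm dimensions, user units are millimetres directly. The only transform is the Y-flip y_m = 215.02 − y_svg.

Shape 1 is a circle drawn with `<circle>`. Its stroke #000000 means cut at S803, F1092. After flipping Y the toolpath is (163.29,77.33) → (158.50,95.19) → (145.43,108.26) → (127.57,113.05) → (109.71,108.26) → (96.64,95.19) → (91.85,77.33) → (96.64,59.47) → (109.71,46.40) → (127.57,41.61) → (145.43,46.40) → (158.50,59.47) → (163.29,77.33), returning to the start.

Shape 2 is a open polyline drawn with `<path>`. Its stroke #000000 means cut at S803, F1092. After flipping Y the toolpath is (78.88,53.70) → (140.92,166.19) → (64.38,22.48) → (7.41,166.90).

Shape 3 is a rectangle drawn with `<rect>`. Its stroke #000000 means cut at S803, F1092. After flipping Y the toolpath is (34.44,123.96) → (44.91,123.96) → (44.91,76.50) → (34.44,76.50) → (34.44,123.96), returning to the start.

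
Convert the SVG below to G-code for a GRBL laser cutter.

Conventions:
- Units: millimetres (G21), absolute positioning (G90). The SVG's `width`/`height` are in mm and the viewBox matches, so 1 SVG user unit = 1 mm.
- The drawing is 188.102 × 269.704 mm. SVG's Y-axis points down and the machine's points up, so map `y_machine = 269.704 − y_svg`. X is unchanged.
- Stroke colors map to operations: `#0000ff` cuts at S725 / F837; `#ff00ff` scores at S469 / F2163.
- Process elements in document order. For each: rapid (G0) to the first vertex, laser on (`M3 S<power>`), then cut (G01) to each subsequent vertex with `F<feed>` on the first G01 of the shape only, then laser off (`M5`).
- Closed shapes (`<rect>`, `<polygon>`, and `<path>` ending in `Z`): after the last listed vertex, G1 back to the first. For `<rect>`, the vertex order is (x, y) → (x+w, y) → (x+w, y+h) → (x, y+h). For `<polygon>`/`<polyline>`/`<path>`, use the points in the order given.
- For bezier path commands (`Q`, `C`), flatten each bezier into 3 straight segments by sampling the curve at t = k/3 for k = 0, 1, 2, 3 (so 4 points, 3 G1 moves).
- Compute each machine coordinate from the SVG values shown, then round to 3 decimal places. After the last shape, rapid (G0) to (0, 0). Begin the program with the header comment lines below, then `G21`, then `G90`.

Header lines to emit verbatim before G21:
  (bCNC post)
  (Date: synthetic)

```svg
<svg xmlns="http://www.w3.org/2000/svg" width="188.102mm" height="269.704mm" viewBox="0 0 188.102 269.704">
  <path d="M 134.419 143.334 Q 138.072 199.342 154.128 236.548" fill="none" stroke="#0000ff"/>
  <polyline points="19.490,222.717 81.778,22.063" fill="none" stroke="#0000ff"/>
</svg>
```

Since the viewBox matches the mm dimensions, user units are millimetres directly. The only transform is the Y-flip y_m = 269.704 − y_svg.

Shape 1 is a quadratic bezier drawn with `<path>`. Its stroke #0000ff means cut at S725, F837. After flipping Y the toolpath is (134.419,126.370) → (138.232,91.120) → (144.802,60.049) → (154.128,33.156).

Shape 2 is a line segment drawn with `<polyline>`. Its stroke #0000ff means cut at S725, F837. After flipping Y the toolpath is (19.490,46.987) → (81.778,247.641).

(bCNC post)
(Date: synthetic)
G21
G90
G0 X134.419 Y126.370
M3 S725
G01 X138.232 Y91.120 F837
G01 X144.802 Y60.049
G01 X154.128 Y33.156
M5
G0 X19.490 Y46.987
M3 S725
G01 X81.778 Y247.641 F837
M5
G0 X0.000 Y0.000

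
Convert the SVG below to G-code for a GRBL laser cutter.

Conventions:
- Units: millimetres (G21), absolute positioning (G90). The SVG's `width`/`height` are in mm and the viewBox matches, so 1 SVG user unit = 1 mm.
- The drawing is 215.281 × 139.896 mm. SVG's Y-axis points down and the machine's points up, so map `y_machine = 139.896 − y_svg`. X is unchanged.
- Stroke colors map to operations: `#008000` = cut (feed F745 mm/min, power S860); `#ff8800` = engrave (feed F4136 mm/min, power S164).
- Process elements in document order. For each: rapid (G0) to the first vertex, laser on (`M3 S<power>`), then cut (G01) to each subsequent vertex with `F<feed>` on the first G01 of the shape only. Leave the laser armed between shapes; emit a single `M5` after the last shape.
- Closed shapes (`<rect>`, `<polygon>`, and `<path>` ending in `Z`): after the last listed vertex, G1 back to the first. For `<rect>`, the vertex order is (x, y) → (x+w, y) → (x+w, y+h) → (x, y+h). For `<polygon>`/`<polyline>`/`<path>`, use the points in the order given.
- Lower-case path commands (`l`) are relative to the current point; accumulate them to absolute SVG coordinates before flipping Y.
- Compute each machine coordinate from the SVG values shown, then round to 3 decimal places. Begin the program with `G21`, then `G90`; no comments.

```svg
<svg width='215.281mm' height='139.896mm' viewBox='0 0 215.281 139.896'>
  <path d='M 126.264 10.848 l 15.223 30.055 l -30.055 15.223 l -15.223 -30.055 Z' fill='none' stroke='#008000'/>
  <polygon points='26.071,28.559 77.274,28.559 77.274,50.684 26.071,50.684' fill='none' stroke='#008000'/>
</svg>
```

G21
G90
G0 X126.264 Y129.048
M3 S860
G01 X141.487 Y98.993 F745
G01 X111.432 Y83.770
G01 X96.209 Y113.825
G01 X126.264 Y129.048
G0 X26.071 Y111.337
M3 S860
G01 X77.274 Y111.337 F745
G01 X77.274 Y89.212
G01 X26.071 Y89.212
G01 X26.071 Y111.337
M5

Since the viewBox matches the mm dimensions, user units are millimetres directly. The only transform is the Y-flip y_m = 139.896 − y_svg.

Shape 1 is a regular polygon drawn with `<path>`. Its stroke #008000 means cut at S860, F745. After flipping Y the toolpath is (126.264,129.048) → (141.487,98.993) → (111.432,83.770) → (96.209,113.825) → (126.264,129.048), returning to the start.

Shape 2 is a rectangle drawn with `<polygon>`. Its stroke #008000 means cut at S860, F745. After flipping Y the toolpath is (26.071,111.337) → (77.274,111.337) → (77.274,89.212) → (26.071,89.212) → (26.071,111.337), returning to the start.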